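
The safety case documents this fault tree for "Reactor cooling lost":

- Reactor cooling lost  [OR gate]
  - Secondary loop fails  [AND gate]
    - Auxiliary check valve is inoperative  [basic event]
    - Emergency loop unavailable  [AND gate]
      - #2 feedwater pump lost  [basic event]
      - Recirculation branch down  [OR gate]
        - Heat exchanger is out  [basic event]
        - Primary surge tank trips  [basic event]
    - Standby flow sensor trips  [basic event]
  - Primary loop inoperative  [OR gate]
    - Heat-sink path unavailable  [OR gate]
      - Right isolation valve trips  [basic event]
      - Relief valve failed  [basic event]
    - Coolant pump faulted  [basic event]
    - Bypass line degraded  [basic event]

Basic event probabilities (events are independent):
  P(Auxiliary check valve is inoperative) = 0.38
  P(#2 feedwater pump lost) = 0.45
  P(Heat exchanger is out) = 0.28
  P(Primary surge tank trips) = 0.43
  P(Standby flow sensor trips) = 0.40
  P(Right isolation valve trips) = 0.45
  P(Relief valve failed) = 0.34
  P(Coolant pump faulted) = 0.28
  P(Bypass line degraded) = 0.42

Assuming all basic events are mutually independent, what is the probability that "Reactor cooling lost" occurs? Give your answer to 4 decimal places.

0.8545

P(Recirculation branch down) [OR] = 1 − (1−0.28) × (1−0.43) = 0.589600
P(Emergency loop unavailable) [AND] = 0.45 × 0.589600 = 0.265320
P(Secondary loop fails) [AND] = 0.38 × 0.265320 × 0.40 = 0.040329
P(Heat-sink path unavailable) [OR] = 1 − (1−0.45) × (1−0.34) = 0.637000
P(Primary loop inoperative) [OR] = 1 − (1−0.637000) × (1−0.28) × (1−0.42) = 0.848411
P(Reactor cooling lost) [OR] = 1 − (1−0.040329) × (1−0.848411) = 0.854524
Rounded to 4 decimal places: P(Reactor cooling lost) ≈ 0.8545.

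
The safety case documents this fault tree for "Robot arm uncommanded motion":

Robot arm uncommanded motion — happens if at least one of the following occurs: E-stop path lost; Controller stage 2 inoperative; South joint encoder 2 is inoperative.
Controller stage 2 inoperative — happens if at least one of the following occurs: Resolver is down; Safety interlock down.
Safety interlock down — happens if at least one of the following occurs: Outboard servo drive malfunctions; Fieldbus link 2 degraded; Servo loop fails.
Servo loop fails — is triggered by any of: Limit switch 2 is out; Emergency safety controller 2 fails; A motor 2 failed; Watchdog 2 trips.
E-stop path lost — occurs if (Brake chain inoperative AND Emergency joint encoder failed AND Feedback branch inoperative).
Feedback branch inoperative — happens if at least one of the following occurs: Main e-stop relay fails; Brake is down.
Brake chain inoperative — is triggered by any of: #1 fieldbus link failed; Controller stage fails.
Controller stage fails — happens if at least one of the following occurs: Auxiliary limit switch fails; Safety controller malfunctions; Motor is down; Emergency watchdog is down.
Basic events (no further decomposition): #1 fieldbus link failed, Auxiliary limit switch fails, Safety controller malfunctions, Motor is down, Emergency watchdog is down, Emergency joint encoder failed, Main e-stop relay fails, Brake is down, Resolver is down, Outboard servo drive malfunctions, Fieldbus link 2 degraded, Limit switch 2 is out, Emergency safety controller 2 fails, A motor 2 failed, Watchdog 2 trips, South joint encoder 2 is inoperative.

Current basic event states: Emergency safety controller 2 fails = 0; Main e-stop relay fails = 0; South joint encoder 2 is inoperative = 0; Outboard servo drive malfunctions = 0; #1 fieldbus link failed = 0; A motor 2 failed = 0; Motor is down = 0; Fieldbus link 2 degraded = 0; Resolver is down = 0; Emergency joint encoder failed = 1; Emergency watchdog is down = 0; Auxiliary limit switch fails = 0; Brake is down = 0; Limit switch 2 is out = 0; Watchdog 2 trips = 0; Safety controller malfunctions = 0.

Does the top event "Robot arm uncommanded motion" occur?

No

Controller stage fails [OR]: Auxiliary limit switch fails=not, Safety controller malfunctions=not, Motor is down=not, Emergency watchdog is down=not → no input occurs → does not occur.
Brake chain inoperative [OR]: #1 fieldbus link failed=not, Controller stage fails=not → no input occurs → does not occur.
Feedback branch inoperative [OR]: Main e-stop relay fails=not, Brake is down=not → no input occurs → does not occur.
E-stop path lost [AND]: Brake chain inoperative=not, Emergency joint encoder failed=occurs, Feedback branch inoperative=not → not all inputs occur → does not occur.
Servo loop fails [OR]: Limit switch 2 is out=not, Emergency safety controller 2 fails=not, A motor 2 failed=not, Watchdog 2 trips=not → no input occurs → does not occur.
Safety interlock down [OR]: Outboard servo drive malfunctions=not, Fieldbus link 2 degraded=not, Servo loop fails=not → no input occurs → does not occur.
Controller stage 2 inoperative [OR]: Resolver is down=not, Safety interlock down=not → no input occurs → does not occur.
Robot arm uncommanded motion [OR]: E-stop path lost=not, Controller stage 2 inoperative=not, South joint encoder 2 is inoperative=not → no input occurs → does not occur.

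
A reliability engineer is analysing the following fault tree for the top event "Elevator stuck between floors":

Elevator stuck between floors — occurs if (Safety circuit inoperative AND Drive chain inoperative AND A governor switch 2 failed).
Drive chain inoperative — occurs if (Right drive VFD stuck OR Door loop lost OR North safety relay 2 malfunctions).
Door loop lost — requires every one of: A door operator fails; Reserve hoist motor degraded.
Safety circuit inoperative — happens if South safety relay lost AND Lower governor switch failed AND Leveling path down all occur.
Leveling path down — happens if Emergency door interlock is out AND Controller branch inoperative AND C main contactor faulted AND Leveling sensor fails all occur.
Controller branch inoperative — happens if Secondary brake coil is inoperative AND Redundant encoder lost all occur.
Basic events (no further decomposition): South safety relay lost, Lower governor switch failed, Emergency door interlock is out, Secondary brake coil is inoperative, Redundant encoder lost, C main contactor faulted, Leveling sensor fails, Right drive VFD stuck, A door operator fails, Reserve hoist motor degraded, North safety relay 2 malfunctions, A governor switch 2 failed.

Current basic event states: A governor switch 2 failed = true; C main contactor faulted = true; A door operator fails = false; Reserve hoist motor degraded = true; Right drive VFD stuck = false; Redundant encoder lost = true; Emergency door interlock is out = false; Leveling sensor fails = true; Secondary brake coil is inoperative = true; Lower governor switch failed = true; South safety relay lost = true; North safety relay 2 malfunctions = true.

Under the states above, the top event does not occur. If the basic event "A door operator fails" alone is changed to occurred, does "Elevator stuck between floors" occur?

No

Counterfactual: set "A door operator fails" to occurred.
Controller branch inoperative [AND]: Secondary brake coil is inoperative=occurs, Redundant encoder lost=occurs → all inputs occur → occurs.
Leveling path down [AND]: Emergency door interlock is out=not, Controller branch inoperative=occurs, C main contactor faulted=occurs, Leveling sensor fails=occurs → not all inputs occur → does not occur.
Safety circuit inoperative [AND]: South safety relay lost=occurs, Lower governor switch failed=occurs, Leveling path down=not → not all inputs occur → does not occur.
Door loop lost [AND]: A door operator fails=occurs, Reserve hoist motor degraded=occurs → all inputs occur → occurs.
Drive chain inoperative [OR]: Right drive VFD stuck=not, Door loop lost=occurs, North safety relay 2 malfunctions=occurs → at least one input occurs → occurs.
Elevator stuck between floors [AND]: Safety circuit inoperative=not, Drive chain inoperative=occurs, A governor switch 2 failed=occurs → not all inputs occur → does not occur.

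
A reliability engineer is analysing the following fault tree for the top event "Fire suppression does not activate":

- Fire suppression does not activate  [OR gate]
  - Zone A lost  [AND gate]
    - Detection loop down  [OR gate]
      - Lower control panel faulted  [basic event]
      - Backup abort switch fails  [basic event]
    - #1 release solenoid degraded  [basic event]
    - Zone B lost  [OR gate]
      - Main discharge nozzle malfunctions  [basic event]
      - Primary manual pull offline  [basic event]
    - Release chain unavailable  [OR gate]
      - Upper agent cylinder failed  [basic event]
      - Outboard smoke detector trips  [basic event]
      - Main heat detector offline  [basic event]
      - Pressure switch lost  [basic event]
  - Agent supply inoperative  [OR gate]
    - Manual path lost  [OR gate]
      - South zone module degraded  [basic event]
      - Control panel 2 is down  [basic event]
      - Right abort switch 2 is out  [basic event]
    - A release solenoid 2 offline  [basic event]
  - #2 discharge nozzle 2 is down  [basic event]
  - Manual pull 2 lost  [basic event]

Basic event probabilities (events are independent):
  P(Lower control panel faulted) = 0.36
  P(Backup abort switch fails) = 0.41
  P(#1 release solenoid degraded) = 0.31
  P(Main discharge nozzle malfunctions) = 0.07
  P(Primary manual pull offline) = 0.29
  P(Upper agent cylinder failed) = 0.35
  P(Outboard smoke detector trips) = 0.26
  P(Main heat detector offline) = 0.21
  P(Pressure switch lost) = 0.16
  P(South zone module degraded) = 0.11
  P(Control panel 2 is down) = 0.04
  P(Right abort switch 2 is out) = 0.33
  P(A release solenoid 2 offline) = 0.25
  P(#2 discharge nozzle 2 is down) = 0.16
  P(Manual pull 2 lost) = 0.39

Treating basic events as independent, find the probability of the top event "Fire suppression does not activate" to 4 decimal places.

P(Detection loop down) [OR] = 1 − (1−0.36) × (1−0.41) = 0.622400
P(Zone B lost) [OR] = 1 − (1−0.07) × (1−0.29) = 0.339700
P(Release chain unavailable) [OR] = 1 − (1−0.35) × (1−0.26) × (1−0.21) × (1−0.16) = 0.680808
P(Zone A lost) [AND] = 0.622400 × 0.31 × 0.339700 × 0.680808 = 0.044622
P(Manual path lost) [OR] = 1 − (1−0.11) × (1−0.04) × (1−0.33) = 0.427552
P(Agent supply inoperative) [OR] = 1 − (1−0.427552) × (1−0.25) = 0.570664
P(Fire suppression does not activate) [OR] = 1 − (1−0.044622) × (1−0.570664) × (1−0.16) × (1−0.39) = 0.789825
Rounded to 4 decimal places: P(Fire suppression does not activate) ≈ 0.7898.

0.7898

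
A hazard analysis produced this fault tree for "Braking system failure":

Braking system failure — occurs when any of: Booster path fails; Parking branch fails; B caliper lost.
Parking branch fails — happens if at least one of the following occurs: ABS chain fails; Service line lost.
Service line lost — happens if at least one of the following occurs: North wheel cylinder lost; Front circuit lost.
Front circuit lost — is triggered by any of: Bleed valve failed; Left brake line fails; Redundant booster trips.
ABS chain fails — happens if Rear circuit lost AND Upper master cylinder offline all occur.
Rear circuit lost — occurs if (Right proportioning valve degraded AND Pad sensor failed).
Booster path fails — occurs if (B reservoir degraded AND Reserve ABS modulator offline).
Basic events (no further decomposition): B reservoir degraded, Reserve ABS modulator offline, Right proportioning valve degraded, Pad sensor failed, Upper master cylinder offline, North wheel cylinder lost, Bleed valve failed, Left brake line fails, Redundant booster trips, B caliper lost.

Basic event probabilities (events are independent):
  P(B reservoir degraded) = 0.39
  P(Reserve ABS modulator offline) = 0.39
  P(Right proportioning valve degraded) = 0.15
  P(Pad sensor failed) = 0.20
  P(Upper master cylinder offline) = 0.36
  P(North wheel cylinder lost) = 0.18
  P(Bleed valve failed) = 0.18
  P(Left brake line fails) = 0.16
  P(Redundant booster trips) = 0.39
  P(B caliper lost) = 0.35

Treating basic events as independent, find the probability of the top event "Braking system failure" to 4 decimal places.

P(Booster path fails) [AND] = 0.39 × 0.39 = 0.152100
P(Rear circuit lost) [AND] = 0.15 × 0.20 = 0.030000
P(ABS chain fails) [AND] = 0.030000 × 0.36 = 0.010800
P(Front circuit lost) [OR] = 1 − (1−0.18) × (1−0.16) × (1−0.39) = 0.579832
P(Service line lost) [OR] = 1 − (1−0.18) × (1−0.579832) = 0.655462
P(Parking branch fails) [OR] = 1 − (1−0.010800) × (1−0.655462) = 0.659183
P(Braking system failure) [OR] = 1 − (1−0.152100) × (1−0.659183) × (1−0.35) = 0.812164
Rounded to 4 decimal places: P(Braking system failure) ≈ 0.8122.

0.8122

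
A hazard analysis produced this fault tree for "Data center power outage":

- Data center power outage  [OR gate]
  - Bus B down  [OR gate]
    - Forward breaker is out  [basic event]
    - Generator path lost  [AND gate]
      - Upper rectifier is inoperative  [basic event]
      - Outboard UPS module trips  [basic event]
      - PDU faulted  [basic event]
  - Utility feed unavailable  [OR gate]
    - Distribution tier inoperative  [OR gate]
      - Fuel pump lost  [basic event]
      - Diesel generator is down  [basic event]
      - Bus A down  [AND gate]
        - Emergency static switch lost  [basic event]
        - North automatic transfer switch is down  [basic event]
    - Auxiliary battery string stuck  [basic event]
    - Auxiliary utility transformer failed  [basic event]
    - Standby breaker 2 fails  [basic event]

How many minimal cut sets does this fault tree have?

8

Generator path lost [AND]: one cut set from each child combined → 1 × 1 × 1 = 1 cut set(s).
Bus B down [OR]: union of children's cut sets → 2 cut set(s).
Bus A down [AND]: one cut set from each child combined → 1 × 1 = 1 cut set(s).
Distribution tier inoperative [OR]: union of children's cut sets → 3 cut set(s).
Utility feed unavailable [OR]: union of children's cut sets → 6 cut set(s).
Data center power outage [OR]: union of children's cut sets → 8 cut set(s).
Minimal cut sets: {Forward breaker is out}; {Outboard UPS module trips, PDU faulted, Upper rectifier is inoperative}; {Fuel pump lost}; {Diesel generator is down}; {Emergency static switch lost, North automatic transfer switch is down}; {Auxiliary battery string stuck}; {Auxiliary utility transformer failed}; {Standby breaker 2 fails}.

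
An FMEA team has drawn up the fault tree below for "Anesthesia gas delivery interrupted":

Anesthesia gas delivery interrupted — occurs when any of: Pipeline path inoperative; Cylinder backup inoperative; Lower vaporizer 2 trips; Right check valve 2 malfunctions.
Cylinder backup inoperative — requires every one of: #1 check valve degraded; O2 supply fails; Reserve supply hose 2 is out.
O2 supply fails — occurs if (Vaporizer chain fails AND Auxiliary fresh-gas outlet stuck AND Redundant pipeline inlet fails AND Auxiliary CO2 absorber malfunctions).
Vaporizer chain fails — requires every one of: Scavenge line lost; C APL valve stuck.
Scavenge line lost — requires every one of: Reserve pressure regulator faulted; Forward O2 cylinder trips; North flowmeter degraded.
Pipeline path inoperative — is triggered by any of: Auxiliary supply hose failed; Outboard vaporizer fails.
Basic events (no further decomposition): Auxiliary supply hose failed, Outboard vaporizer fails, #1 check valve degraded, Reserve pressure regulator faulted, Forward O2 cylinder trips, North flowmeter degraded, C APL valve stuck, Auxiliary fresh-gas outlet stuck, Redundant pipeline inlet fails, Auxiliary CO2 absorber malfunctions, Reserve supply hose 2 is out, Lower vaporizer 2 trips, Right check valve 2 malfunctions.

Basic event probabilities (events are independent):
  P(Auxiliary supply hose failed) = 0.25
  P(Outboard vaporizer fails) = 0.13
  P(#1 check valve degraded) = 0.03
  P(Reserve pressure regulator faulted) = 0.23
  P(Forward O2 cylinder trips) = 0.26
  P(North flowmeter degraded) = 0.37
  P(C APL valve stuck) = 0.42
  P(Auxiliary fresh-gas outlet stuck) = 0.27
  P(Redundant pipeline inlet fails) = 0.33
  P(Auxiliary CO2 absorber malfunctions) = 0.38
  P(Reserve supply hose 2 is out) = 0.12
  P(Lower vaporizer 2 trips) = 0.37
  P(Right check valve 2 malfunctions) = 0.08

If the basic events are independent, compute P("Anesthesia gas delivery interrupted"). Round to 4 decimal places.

0.6218

P(Pipeline path inoperative) [OR] = 1 − (1−0.25) × (1−0.13) = 0.347500
P(Scavenge line lost) [AND] = 0.23 × 0.26 × 0.37 = 0.022126
P(Vaporizer chain fails) [AND] = 0.022126 × 0.42 = 0.009293
P(O2 supply fails) [AND] = 0.009293 × 0.27 × 0.33 × 0.38 = 0.000315
P(Cylinder backup inoperative) [AND] = 0.03 × 0.000315 × 0.12 = 0.000001
P(Anesthesia gas delivery interrupted) [OR] = 1 − (1−0.347500) × (1−0.000001) × (1−0.37) × (1−0.08) = 0.621811
Rounded to 4 decimal places: P(Anesthesia gas delivery interrupted) ≈ 0.6218.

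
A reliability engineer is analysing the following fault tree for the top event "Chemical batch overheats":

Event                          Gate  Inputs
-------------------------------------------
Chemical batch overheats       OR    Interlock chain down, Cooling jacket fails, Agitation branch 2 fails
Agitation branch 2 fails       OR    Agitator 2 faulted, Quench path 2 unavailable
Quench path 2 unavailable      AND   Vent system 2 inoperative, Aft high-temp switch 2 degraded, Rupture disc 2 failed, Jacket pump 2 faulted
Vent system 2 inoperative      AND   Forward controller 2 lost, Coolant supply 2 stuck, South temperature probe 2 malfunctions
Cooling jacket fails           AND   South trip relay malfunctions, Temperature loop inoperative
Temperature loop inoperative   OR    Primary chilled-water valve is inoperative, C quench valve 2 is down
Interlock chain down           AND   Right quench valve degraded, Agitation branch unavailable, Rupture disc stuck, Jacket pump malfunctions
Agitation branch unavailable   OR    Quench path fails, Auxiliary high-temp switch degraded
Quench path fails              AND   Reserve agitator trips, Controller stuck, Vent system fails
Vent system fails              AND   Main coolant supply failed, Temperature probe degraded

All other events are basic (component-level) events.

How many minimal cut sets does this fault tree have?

6

Vent system fails [AND]: one cut set from each child combined → 1 × 1 = 1 cut set(s).
Quench path fails [AND]: one cut set from each child combined → 1 × 1 × 1 = 1 cut set(s).
Agitation branch unavailable [OR]: union of children's cut sets → 2 cut set(s).
Interlock chain down [AND]: one cut set from each child combined → 1 × 2 × 1 × 1 = 2 cut set(s).
Temperature loop inoperative [OR]: union of children's cut sets → 2 cut set(s).
Cooling jacket fails [AND]: one cut set from each child combined → 1 × 2 = 2 cut set(s).
Vent system 2 inoperative [AND]: one cut set from each child combined → 1 × 1 × 1 = 1 cut set(s).
Quench path 2 unavailable [AND]: one cut set from each child combined → 1 × 1 × 1 × 1 = 1 cut set(s).
Agitation branch 2 fails [OR]: union of children's cut sets → 2 cut set(s).
Chemical batch overheats [OR]: union of children's cut sets → 6 cut set(s).
Minimal cut sets: {Controller stuck, Jacket pump malfunctions, Main coolant supply failed, Reserve agitator trips, Right quench valve degraded, Rupture disc stuck, Temperature probe degraded}; {Auxiliary high-temp switch degraded, Jacket pump malfunctions, Right quench valve degraded, Rupture disc stuck}; {Primary chilled-water valve is inoperative, South trip relay malfunctions}; {C quench valve 2 is down, South trip relay malfunctions}; {Agitator 2 faulted}; {Aft high-temp switch 2 degraded, Coolant supply 2 stuck, Forward controller 2 lost, Jacket pump 2 faulted, Rupture disc 2 failed, South temperature probe 2 malfunctions}.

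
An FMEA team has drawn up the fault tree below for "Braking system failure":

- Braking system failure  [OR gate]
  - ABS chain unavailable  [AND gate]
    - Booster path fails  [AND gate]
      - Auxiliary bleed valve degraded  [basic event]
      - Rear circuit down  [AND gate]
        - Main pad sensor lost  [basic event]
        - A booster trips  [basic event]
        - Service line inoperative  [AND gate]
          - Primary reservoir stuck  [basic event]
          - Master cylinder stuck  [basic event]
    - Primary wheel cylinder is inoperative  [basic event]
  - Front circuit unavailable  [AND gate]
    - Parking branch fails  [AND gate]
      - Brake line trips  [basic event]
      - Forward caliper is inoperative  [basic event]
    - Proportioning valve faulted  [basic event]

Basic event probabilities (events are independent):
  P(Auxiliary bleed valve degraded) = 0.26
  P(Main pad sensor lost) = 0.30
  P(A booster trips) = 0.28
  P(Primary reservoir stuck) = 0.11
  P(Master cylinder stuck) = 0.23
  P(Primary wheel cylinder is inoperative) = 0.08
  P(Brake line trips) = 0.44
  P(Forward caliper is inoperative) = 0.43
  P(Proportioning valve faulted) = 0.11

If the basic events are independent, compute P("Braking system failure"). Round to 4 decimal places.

0.0209

P(Service line inoperative) [AND] = 0.11 × 0.23 = 0.025300
P(Rear circuit down) [AND] = 0.30 × 0.28 × 0.025300 = 0.002125
P(Booster path fails) [AND] = 0.26 × 0.002125 = 0.000553
P(ABS chain unavailable) [AND] = 0.000553 × 0.08 = 0.000044
P(Parking branch fails) [AND] = 0.44 × 0.43 = 0.189200
P(Front circuit unavailable) [AND] = 0.189200 × 0.11 = 0.020812
P(Braking system failure) [OR] = 1 − (1−0.000044) × (1−0.020812) = 0.020855
Rounded to 4 decimal places: P(Braking system failure) ≈ 0.0209.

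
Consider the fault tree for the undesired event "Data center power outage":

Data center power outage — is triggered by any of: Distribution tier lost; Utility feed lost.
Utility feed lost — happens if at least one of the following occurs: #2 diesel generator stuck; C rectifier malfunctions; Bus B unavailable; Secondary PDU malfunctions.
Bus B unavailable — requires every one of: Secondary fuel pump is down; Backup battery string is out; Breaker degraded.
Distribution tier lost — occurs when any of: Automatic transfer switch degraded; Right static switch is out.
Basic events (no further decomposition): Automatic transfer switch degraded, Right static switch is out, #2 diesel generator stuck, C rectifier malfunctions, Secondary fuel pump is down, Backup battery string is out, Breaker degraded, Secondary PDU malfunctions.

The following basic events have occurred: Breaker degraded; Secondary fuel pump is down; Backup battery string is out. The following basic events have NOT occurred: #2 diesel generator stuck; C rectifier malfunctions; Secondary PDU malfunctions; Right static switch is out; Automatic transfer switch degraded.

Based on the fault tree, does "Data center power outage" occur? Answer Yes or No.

Yes

Distribution tier lost [OR]: Automatic transfer switch degraded=not, Right static switch is out=not → no input occurs → does not occur.
Bus B unavailable [AND]: Secondary fuel pump is down=occurs, Backup battery string is out=occurs, Breaker degraded=occurs → all inputs occur → occurs.
Utility feed lost [OR]: #2 diesel generator stuck=not, C rectifier malfunctions=not, Bus B unavailable=occurs, Secondary PDU malfunctions=not → at least one input occurs → occurs.
Data center power outage [OR]: Distribution tier lost=not, Utility feed lost=occurs → at least one input occurs → occurs.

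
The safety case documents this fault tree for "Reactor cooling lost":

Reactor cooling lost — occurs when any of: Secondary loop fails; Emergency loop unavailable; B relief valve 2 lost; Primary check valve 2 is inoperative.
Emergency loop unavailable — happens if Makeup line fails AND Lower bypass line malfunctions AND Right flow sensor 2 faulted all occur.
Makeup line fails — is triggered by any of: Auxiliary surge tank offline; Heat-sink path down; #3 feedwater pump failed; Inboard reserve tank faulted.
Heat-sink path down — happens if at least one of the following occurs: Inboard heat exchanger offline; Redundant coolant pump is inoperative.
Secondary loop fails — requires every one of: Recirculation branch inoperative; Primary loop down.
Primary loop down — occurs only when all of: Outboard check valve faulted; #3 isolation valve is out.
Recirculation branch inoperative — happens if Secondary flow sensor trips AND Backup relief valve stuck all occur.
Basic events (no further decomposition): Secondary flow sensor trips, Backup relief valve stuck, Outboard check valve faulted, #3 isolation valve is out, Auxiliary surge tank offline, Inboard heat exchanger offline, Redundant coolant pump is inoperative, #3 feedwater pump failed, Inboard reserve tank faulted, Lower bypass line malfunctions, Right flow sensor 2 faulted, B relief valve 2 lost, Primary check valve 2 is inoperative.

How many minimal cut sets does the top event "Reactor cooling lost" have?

Recirculation branch inoperative [AND]: one cut set from each child combined → 1 × 1 = 1 cut set(s).
Primary loop down [AND]: one cut set from each child combined → 1 × 1 = 1 cut set(s).
Secondary loop fails [AND]: one cut set from each child combined → 1 × 1 = 1 cut set(s).
Heat-sink path down [OR]: union of children's cut sets → 2 cut set(s).
Makeup line fails [OR]: union of children's cut sets → 5 cut set(s).
Emergency loop unavailable [AND]: one cut set from each child combined → 5 × 1 × 1 = 5 cut set(s).
Reactor cooling lost [OR]: union of children's cut sets → 8 cut set(s).
Minimal cut sets: {#3 isolation valve is out, Backup relief valve stuck, Outboard check valve faulted, Secondary flow sensor trips}; {Auxiliary surge tank offline, Lower bypass line malfunctions, Right flow sensor 2 faulted}; {Inboard heat exchanger offline, Lower bypass line malfunctions, Right flow sensor 2 faulted}; {Lower bypass line malfunctions, Redundant coolant pump is inoperative, Right flow sensor 2 faulted}; {#3 feedwater pump failed, Lower bypass line malfunctions, Right flow sensor 2 faulted}; {Inboard reserve tank faulted, Lower bypass line malfunctions, Right flow sensor 2 faulted}; {B relief valve 2 lost}; {Primary check valve 2 is inoperative}.

8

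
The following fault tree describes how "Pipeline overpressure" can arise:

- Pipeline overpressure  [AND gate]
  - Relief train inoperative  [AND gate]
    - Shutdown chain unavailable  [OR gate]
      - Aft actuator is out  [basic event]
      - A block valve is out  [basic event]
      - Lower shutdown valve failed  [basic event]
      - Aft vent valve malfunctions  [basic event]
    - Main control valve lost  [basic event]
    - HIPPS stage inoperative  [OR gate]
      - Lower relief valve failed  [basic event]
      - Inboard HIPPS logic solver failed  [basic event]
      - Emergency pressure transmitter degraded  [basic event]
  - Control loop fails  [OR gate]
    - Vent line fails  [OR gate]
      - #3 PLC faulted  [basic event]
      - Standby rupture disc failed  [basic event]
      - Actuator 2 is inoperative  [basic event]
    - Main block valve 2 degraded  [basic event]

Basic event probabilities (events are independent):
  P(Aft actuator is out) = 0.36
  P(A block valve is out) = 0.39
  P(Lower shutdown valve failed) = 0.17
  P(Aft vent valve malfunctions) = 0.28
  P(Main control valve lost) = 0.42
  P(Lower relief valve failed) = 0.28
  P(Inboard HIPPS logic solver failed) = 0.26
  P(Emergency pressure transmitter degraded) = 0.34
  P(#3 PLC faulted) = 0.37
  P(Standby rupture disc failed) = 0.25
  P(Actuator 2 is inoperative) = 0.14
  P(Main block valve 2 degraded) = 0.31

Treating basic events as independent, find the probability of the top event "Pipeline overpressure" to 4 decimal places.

P(Shutdown chain unavailable) [OR] = 1 − (1−0.36) × (1−0.39) × (1−0.17) × (1−0.28) = 0.766697
P(HIPPS stage inoperative) [OR] = 1 − (1−0.28) × (1−0.26) × (1−0.34) = 0.648352
P(Relief train inoperative) [AND] = 0.766697 × 0.42 × 0.648352 = 0.208778
P(Vent line fails) [OR] = 1 − (1−0.37) × (1−0.25) × (1−0.14) = 0.593650
P(Control loop fails) [OR] = 1 − (1−0.593650) × (1−0.31) = 0.719619
P(Pipeline overpressure) [AND] = 0.208778 × 0.719619 = 0.150241
Rounded to 4 decimal places: P(Pipeline overpressure) ≈ 0.1502.

0.1502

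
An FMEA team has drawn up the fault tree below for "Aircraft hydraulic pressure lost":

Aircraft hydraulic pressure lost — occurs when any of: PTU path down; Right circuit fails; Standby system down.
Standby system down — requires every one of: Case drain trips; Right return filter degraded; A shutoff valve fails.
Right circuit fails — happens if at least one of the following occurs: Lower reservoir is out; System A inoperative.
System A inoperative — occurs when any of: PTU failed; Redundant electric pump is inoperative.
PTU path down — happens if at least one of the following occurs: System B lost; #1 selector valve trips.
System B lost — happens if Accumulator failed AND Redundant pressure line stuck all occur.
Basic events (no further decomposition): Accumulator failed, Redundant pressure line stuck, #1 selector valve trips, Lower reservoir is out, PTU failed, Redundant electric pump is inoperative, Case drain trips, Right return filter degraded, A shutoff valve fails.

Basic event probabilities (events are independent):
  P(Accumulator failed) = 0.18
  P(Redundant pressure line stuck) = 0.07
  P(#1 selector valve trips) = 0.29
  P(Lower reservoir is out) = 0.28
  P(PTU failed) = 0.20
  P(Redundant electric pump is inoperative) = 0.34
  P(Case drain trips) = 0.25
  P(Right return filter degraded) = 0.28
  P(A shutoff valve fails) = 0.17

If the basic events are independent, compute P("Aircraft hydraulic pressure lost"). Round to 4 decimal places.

0.7367

P(System B lost) [AND] = 0.18 × 0.07 = 0.012600
P(PTU path down) [OR] = 1 − (1−0.012600) × (1−0.29) = 0.298946
P(System A inoperative) [OR] = 1 − (1−0.20) × (1−0.34) = 0.472000
P(Right circuit fails) [OR] = 1 − (1−0.28) × (1−0.472000) = 0.619840
P(Standby system down) [AND] = 0.25 × 0.28 × 0.17 = 0.011900
P(Aircraft hydraulic pressure lost) [OR] = 1 − (1−0.298946) × (1−0.619840) × (1−0.011900) = 0.736659
Rounded to 4 decimal places: P(Aircraft hydraulic pressure lost) ≈ 0.7367.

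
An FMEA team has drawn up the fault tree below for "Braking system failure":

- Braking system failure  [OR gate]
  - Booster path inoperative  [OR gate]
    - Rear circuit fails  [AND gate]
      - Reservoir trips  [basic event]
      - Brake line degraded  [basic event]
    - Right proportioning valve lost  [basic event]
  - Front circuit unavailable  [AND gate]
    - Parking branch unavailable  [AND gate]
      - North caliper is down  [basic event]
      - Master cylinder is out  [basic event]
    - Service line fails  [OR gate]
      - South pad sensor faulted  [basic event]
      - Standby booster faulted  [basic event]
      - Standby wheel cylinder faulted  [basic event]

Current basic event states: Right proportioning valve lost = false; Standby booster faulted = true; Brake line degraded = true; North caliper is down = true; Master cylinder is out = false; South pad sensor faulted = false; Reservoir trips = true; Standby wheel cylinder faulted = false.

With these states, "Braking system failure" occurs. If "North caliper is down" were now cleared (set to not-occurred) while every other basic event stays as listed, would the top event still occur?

Counterfactual: set "North caliper is down" to not occurred.
Rear circuit fails [AND]: Reservoir trips=occurs, Brake line degraded=occurs → all inputs occur → occurs.
Booster path inoperative [OR]: Rear circuit fails=occurs, Right proportioning valve lost=not → at least one input occurs → occurs.
Parking branch unavailable [AND]: North caliper is down=not, Master cylinder is out=not → not all inputs occur → does not occur.
Service line fails [OR]: South pad sensor faulted=not, Standby booster faulted=occurs, Standby wheel cylinder faulted=not → at least one input occurs → occurs.
Front circuit unavailable [AND]: Parking branch unavailable=not, Service line fails=occurs → not all inputs occur → does not occur.
Braking system failure [OR]: Booster path inoperative=occurs, Front circuit unavailable=not → at least one input occurs → occurs.

Yes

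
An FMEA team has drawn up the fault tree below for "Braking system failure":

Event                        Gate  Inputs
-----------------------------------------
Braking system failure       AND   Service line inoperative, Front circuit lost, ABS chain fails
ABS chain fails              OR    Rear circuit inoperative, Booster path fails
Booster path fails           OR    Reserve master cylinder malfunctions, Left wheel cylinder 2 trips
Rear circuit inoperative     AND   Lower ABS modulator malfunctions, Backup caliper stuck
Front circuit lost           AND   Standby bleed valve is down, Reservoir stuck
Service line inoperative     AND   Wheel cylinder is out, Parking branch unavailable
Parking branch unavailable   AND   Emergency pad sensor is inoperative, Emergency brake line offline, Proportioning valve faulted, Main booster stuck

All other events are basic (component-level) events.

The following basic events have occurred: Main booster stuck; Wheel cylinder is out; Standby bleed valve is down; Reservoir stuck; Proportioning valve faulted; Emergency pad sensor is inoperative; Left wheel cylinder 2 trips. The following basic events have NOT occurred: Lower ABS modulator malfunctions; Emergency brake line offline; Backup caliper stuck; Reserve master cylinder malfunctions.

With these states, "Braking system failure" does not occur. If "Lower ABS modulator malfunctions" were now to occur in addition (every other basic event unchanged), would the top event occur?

No

Counterfactual: set "Lower ABS modulator malfunctions" to occurred.
Parking branch unavailable [AND]: Emergency pad sensor is inoperative=occurs, Emergency brake line offline=not, Proportioning valve faulted=occurs, Main booster stuck=occurs → not all inputs occur → does not occur.
Service line inoperative [AND]: Wheel cylinder is out=occurs, Parking branch unavailable=not → not all inputs occur → does not occur.
Front circuit lost [AND]: Standby bleed valve is down=occurs, Reservoir stuck=occurs → all inputs occur → occurs.
Rear circuit inoperative [AND]: Lower ABS modulator malfunctions=occurs, Backup caliper stuck=not → not all inputs occur → does not occur.
Booster path fails [OR]: Reserve master cylinder malfunctions=not, Left wheel cylinder 2 trips=occurs → at least one input occurs → occurs.
ABS chain fails [OR]: Rear circuit inoperative=not, Booster path fails=occurs → at least one input occurs → occurs.
Braking system failure [AND]: Service line inoperative=not, Front circuit lost=occurs, ABS chain fails=occurs → not all inputs occur → does not occur.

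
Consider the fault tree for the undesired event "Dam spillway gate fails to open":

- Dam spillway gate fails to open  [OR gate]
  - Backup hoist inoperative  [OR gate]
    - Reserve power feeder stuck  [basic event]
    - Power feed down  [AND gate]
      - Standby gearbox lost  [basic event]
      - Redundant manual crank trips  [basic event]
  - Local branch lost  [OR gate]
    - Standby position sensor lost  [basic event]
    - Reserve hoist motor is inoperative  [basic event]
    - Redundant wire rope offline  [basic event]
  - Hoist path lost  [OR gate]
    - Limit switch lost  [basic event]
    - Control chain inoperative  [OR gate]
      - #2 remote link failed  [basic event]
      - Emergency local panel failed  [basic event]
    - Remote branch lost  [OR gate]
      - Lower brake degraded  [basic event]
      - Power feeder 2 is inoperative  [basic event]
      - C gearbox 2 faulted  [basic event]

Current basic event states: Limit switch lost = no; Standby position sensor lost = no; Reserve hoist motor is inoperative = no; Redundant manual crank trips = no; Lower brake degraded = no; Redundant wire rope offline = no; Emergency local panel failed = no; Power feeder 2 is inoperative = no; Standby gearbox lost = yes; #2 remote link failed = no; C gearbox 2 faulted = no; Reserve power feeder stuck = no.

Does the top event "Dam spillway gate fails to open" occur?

No

Power feed down [AND]: Standby gearbox lost=occurs, Redundant manual crank trips=not → not all inputs occur → does not occur.
Backup hoist inoperative [OR]: Reserve power feeder stuck=not, Power feed down=not → no input occurs → does not occur.
Local branch lost [OR]: Standby position sensor lost=not, Reserve hoist motor is inoperative=not, Redundant wire rope offline=not → no input occurs → does not occur.
Control chain inoperative [OR]: #2 remote link failed=not, Emergency local panel failed=not → no input occurs → does not occur.
Remote branch lost [OR]: Lower brake degraded=not, Power feeder 2 is inoperative=not, C gearbox 2 faulted=not → no input occurs → does not occur.
Hoist path lost [OR]: Limit switch lost=not, Control chain inoperative=not, Remote branch lost=not → no input occurs → does not occur.
Dam spillway gate fails to open [OR]: Backup hoist inoperative=not, Local branch lost=not, Hoist path lost=not → no input occurs → does not occur.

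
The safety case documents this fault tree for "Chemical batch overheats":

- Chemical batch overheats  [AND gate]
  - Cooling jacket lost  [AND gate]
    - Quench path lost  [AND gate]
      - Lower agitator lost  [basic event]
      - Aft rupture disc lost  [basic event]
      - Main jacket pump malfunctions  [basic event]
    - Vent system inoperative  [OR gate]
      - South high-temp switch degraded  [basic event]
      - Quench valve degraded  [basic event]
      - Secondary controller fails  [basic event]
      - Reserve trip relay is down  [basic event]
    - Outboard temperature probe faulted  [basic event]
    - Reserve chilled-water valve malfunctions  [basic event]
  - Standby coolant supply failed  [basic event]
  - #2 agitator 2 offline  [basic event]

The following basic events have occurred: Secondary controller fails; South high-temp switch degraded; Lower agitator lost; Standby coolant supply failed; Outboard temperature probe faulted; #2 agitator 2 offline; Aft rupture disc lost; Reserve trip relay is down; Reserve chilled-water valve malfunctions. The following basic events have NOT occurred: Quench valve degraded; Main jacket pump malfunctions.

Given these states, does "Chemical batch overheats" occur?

Quench path lost [AND]: Lower agitator lost=occurs, Aft rupture disc lost=occurs, Main jacket pump malfunctions=not → not all inputs occur → does not occur.
Vent system inoperative [OR]: South high-temp switch degraded=occurs, Quench valve degraded=not, Secondary controller fails=occurs, Reserve trip relay is down=occurs → at least one input occurs → occurs.
Cooling jacket lost [AND]: Quench path lost=not, Vent system inoperative=occurs, Outboard temperature probe faulted=occurs, Reserve chilled-water valve malfunctions=occurs → not all inputs occur → does not occur.
Chemical batch overheats [AND]: Cooling jacket lost=not, Standby coolant supply failed=occurs, #2 agitator 2 offline=occurs → not all inputs occur → does not occur.

No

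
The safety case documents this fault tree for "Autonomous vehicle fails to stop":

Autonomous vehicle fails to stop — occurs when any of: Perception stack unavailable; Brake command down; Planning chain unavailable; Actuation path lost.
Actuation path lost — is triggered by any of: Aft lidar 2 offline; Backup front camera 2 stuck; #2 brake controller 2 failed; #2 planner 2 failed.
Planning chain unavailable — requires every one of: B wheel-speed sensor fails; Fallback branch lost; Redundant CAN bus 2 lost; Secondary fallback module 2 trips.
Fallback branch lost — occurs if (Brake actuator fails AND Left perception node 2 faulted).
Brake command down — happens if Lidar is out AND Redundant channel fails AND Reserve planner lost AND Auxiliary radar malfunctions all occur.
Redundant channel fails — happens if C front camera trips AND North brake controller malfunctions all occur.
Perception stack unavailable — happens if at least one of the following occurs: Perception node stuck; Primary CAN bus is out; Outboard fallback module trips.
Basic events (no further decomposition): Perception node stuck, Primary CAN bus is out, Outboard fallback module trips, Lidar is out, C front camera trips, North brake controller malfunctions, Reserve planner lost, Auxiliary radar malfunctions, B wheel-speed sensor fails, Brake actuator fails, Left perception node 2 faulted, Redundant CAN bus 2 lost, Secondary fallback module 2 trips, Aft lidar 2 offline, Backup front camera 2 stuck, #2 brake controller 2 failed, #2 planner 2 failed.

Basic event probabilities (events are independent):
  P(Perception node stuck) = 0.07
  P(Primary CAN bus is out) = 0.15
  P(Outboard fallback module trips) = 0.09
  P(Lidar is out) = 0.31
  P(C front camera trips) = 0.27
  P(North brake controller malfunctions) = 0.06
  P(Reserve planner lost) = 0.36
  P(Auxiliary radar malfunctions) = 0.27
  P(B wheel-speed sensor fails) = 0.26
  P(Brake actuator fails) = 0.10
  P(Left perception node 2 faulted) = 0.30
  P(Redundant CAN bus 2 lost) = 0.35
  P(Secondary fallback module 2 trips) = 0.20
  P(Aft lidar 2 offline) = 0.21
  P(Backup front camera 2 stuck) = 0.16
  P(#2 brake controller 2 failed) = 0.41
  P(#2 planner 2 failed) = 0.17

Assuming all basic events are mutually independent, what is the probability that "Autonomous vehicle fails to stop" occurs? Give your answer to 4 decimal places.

P(Perception stack unavailable) [OR] = 1 − (1−0.07) × (1−0.15) × (1−0.09) = 0.280645
P(Redundant channel fails) [AND] = 0.27 × 0.06 = 0.016200
P(Brake command down) [AND] = 0.31 × 0.016200 × 0.36 × 0.27 = 0.000488
P(Fallback branch lost) [AND] = 0.10 × 0.30 = 0.030000
P(Planning chain unavailable) [AND] = 0.26 × 0.030000 × 0.35 × 0.20 = 0.000546
P(Actuation path lost) [OR] = 1 − (1−0.21) × (1−0.16) × (1−0.41) × (1−0.17) = 0.675035
P(Autonomous vehicle fails to stop) [OR] = 1 − (1−0.280645) × (1−0.000488) × (1−0.000546) × (1−0.675035) = 0.766476
Rounded to 4 decimal places: P(Autonomous vehicle fails to stop) ≈ 0.7665.

0.7665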